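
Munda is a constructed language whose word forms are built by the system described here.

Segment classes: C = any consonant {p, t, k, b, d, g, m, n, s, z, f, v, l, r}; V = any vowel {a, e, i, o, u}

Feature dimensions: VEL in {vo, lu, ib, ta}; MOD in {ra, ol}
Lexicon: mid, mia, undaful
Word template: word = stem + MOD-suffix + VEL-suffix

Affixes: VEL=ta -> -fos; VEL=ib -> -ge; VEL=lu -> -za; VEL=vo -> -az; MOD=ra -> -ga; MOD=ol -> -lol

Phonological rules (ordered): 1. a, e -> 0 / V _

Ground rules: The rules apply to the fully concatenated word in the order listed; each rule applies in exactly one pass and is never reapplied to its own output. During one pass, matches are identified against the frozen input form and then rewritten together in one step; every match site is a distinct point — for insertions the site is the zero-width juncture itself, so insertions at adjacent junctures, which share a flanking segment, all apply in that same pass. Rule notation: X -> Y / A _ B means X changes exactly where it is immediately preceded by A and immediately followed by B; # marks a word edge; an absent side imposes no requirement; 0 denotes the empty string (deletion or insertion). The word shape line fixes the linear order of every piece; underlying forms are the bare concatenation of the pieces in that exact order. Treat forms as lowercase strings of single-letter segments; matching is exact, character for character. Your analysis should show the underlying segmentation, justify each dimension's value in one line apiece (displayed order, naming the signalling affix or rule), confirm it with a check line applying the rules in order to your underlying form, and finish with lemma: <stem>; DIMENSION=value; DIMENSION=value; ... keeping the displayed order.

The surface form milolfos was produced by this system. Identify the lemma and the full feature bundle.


underlying: mia-lol-fos
VEL=ta - signalled by the affix -fos
MOD=ol - signalled by the affix -lol
check: mialolfos -> milolfos
lemma: mia; VEL=ta; MOD=ol


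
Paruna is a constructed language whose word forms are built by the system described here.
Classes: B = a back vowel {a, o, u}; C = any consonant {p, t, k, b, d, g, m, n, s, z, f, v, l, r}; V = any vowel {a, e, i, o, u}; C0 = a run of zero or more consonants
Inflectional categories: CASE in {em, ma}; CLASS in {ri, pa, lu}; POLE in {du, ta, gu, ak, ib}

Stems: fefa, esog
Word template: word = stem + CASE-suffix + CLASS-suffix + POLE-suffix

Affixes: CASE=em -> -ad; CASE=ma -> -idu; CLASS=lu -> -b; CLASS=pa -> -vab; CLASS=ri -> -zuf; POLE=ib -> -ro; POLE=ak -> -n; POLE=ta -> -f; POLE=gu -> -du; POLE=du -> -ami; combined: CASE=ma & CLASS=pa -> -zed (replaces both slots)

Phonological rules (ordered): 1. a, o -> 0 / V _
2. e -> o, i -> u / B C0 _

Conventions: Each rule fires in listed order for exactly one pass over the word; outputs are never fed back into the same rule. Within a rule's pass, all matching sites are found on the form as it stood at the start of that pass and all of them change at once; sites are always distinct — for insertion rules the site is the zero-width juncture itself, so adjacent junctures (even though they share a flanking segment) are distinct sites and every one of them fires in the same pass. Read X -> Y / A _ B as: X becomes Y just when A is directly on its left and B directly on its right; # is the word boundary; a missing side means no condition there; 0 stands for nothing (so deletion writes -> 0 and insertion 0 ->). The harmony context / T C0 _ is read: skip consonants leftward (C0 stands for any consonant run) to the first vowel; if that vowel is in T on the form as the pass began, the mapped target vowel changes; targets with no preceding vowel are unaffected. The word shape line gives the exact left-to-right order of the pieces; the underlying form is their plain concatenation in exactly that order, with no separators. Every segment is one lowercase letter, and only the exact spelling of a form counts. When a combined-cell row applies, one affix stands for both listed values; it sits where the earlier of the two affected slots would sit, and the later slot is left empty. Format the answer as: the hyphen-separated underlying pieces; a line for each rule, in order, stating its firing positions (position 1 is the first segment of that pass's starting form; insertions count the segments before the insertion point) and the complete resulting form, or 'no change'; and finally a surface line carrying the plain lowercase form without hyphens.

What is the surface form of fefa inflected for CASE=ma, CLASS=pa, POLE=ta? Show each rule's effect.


underlying: fefa-zed-f
1. a, o -> 0 / V _: no change
2. e -> o, i -> u / B C0 _: fires at position(s) 6: fefazodf
surface: fefazodf


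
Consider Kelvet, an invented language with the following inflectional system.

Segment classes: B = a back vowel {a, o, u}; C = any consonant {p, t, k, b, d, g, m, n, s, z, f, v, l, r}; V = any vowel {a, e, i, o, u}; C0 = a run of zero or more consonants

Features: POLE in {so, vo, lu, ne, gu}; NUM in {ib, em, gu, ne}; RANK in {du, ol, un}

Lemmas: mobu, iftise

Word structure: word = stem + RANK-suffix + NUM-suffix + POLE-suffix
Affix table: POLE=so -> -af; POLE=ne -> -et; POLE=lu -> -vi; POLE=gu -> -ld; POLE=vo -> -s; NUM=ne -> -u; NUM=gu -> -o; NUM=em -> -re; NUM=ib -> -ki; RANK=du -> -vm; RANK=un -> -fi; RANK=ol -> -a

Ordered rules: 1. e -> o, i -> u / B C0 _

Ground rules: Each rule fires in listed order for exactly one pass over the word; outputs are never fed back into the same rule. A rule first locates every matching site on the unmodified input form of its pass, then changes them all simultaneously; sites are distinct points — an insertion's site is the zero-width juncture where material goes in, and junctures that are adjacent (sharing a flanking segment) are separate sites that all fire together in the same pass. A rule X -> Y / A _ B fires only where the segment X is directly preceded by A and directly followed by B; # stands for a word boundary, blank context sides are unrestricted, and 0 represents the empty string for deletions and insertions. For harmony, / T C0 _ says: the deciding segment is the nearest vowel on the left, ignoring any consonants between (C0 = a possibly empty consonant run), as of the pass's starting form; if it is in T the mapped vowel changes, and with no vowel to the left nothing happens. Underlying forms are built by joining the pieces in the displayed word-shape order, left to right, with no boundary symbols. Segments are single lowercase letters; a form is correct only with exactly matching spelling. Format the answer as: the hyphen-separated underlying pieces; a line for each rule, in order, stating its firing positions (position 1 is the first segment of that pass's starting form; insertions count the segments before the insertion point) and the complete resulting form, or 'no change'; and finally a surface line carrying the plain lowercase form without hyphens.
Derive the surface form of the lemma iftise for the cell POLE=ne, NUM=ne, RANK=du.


underlying: iftise-vm-u-et
1. e -> o, i -> u / B C0 _: fires at position(s) 10: iftisevmuot
surface: iftisevmuot


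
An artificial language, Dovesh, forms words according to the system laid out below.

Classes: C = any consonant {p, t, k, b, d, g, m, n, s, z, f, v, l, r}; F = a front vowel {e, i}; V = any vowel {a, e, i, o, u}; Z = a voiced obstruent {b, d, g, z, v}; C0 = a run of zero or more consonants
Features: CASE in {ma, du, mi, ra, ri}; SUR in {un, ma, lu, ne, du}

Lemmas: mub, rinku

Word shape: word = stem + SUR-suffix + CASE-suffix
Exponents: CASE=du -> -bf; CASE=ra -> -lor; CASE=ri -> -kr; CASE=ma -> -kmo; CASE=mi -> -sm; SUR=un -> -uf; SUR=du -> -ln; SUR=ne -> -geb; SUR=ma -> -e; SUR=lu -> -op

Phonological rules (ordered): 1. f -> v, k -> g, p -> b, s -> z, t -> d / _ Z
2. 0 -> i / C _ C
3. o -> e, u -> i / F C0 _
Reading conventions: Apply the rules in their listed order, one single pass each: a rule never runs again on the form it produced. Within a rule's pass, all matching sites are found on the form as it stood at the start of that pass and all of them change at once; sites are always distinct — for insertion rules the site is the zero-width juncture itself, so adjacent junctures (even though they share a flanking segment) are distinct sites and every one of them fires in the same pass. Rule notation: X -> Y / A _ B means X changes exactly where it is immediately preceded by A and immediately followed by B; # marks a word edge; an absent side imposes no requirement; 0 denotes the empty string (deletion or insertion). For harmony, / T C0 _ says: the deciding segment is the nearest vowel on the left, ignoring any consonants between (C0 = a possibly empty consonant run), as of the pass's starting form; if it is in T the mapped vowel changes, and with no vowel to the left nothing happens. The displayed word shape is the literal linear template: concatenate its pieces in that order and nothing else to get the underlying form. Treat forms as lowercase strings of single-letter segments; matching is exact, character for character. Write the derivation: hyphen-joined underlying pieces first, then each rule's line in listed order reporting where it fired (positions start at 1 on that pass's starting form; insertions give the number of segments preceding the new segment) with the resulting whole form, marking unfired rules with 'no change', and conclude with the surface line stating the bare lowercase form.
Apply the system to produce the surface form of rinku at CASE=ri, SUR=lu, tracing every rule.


underlying: rinku-op-kr
1. f -> v, k -> g, p -> b, s -> z, t -> d / _ Z: no change
2. 0 -> i / C _ C: inserts after position(s) 3, 7, 8: rinikuopikir
3. o -> e, u -> i / F C0 _: fires at position(s) 6: rinikiopikir
surface: rinikiopikir


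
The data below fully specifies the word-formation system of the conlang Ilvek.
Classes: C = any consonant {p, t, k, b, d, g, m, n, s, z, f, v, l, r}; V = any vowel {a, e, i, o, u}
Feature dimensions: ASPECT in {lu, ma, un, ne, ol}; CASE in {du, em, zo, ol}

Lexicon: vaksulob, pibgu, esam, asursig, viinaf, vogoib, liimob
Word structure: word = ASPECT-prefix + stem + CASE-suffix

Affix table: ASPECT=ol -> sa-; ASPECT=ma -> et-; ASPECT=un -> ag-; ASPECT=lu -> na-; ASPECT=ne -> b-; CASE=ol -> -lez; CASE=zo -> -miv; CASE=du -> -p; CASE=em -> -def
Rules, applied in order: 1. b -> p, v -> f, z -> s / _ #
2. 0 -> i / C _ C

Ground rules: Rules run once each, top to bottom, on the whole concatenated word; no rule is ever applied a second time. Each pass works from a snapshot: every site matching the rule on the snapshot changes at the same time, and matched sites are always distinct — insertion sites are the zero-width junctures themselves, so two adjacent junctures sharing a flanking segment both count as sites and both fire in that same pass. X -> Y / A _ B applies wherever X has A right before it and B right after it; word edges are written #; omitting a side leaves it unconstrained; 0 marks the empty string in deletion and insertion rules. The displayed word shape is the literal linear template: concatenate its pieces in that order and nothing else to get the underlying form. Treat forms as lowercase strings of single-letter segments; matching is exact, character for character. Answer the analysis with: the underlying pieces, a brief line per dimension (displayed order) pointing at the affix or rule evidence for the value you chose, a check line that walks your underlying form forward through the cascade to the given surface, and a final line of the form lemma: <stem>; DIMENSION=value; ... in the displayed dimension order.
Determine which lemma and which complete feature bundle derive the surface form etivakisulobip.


underlying: et-vaksulob-p
ASPECT=ma - signalled by the affix et-
CASE=du - signalled by the affix -p
check: etvaksulobp -> etvaksulobp -> etivakisulobip
lemma: vaksulob; ASPECT=ma; CASE=du


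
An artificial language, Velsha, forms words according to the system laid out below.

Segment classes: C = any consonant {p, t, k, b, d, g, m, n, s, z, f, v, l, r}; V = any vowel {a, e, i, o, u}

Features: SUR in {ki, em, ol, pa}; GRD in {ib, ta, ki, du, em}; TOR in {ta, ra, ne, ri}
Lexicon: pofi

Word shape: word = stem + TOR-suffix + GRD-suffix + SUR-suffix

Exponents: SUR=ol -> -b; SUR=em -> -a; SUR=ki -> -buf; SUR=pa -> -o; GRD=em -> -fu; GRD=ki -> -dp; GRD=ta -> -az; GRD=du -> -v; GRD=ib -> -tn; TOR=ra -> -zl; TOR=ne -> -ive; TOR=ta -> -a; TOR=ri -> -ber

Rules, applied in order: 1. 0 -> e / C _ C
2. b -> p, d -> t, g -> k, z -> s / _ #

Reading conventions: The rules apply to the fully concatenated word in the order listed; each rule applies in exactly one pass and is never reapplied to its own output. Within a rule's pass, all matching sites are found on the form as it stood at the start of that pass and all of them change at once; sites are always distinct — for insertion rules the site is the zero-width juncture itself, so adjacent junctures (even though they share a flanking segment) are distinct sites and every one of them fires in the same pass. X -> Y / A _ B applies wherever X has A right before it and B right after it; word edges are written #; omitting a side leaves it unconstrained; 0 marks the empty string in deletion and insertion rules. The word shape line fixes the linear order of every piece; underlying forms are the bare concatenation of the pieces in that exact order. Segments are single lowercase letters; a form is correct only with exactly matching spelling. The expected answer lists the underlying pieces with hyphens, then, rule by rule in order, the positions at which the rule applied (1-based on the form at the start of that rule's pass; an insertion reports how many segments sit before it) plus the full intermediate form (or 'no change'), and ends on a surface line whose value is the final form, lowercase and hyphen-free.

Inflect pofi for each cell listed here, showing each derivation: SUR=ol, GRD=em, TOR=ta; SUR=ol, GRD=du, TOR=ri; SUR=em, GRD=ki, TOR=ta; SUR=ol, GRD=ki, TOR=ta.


cell SUR=ol, GRD=em, TOR=ta:
underlying: pofi-a-fu-b
1. 0 -> e / C _ C: no change
2. b -> p, d -> t, g -> k, z -> s / _ #: fires at position(s) 8: pofiafup
surface: pofiafup

cell SUR=ol, GRD=du, TOR=ri:
underlying: pofi-ber-v-b
1. 0 -> e / C _ C: inserts after position(s) 7, 8: pofibereveb
2. b -> p, d -> t, g -> k, z -> s / _ #: fires at position(s) 11: pofiberevep
surface: pofiberevep

cell SUR=em, GRD=ki, TOR=ta:
underlying: pofi-a-dp-a
1. 0 -> e / C _ C: inserts after position(s) 6: pofiadepa
2. b -> p, d -> t, g -> k, z -> s / _ #: no change
surface: pofiadepa

cell SUR=ol, GRD=ki, TOR=ta:
underlying: pofi-a-dp-b
1. 0 -> e / C _ C: inserts after position(s) 6, 7: pofiadepeb
2. b -> p, d -> t, g -> k, z -> s / _ #: fires at position(s) 10: pofiadepep
surface: pofiadepep


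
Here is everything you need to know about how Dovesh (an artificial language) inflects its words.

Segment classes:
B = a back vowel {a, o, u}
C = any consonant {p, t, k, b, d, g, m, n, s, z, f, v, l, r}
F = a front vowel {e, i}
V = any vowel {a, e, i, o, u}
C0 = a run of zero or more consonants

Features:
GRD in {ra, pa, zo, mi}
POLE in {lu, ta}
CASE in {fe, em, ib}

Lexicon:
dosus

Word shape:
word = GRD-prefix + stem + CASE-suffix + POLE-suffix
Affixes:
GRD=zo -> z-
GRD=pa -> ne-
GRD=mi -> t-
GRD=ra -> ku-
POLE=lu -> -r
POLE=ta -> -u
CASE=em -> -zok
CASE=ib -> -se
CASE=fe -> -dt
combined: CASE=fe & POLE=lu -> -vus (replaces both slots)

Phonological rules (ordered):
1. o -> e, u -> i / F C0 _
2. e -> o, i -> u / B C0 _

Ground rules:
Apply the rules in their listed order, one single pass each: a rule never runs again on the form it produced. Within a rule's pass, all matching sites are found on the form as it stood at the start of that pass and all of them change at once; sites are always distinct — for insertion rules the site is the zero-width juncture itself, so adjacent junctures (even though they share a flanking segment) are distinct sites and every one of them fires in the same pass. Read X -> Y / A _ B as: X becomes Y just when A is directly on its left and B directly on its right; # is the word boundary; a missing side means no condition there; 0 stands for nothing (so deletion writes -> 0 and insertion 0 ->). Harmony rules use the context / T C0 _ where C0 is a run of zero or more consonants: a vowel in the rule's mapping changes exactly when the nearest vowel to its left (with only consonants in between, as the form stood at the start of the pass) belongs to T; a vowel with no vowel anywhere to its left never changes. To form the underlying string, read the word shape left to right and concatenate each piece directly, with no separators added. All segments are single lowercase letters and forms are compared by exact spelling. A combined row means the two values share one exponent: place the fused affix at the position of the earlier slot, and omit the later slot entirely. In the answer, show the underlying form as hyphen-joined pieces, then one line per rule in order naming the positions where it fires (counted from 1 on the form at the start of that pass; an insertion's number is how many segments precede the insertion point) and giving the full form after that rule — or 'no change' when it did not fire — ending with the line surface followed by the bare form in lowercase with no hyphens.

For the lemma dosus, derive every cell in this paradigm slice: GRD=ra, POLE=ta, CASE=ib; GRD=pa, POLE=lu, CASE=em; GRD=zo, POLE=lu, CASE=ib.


cell GRD=ra, POLE=ta, CASE=ib:
underlying: ku-dosus-se-u
1. o -> e, u -> i / F C0 _: fires at position(s) 10: kudosussei
2. e -> o, i -> u / B C0 _: fires at position(s) 9: kudosussoi
surface: kudosussoi

cell GRD=pa, POLE=lu, CASE=em:
underlying: ne-dosus-zok-r
1. o -> e, u -> i / F C0 _: fires at position(s) 4: nedesuszokr
2. e -> o, i -> u / B C0 _: no change
surface: nedesuszokr

cell GRD=zo, POLE=lu, CASE=ib:
underlying: z-dosus-se-r
1. o -> e, u -> i / F C0 _: no change
2. e -> o, i -> u / B C0 _: fires at position(s) 8: zdosussor
surface: zdosussor


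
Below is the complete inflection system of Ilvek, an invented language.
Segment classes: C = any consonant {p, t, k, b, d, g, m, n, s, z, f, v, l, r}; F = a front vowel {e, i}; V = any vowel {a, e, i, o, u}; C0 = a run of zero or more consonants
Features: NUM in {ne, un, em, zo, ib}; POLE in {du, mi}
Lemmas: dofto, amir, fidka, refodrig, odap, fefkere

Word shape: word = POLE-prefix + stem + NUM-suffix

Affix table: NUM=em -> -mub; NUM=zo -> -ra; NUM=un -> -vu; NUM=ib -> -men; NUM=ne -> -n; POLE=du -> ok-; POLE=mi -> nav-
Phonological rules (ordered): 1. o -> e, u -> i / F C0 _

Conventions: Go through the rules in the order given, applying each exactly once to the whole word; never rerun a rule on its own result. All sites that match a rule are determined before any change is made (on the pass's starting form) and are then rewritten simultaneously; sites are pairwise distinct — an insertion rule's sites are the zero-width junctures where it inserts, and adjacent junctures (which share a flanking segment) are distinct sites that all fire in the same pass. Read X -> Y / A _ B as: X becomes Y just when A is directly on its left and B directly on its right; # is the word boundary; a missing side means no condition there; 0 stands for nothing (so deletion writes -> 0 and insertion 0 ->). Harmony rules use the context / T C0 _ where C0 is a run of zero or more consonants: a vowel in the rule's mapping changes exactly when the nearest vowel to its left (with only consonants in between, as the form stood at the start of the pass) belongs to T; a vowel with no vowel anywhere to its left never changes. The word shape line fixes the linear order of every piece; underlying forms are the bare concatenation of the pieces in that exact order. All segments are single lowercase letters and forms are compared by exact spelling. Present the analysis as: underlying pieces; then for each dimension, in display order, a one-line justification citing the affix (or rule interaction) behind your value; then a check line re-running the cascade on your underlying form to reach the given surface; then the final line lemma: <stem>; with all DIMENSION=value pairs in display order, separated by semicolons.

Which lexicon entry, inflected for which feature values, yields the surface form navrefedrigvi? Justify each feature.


underlying: nav-refodrig-vu
NUM=un - signalled by the affix -vu
POLE=mi - signalled by the affix nav-
check: navrefodrigvu -> navrefedrigvi
lemma: refodrig; NUM=un; POLE=mi


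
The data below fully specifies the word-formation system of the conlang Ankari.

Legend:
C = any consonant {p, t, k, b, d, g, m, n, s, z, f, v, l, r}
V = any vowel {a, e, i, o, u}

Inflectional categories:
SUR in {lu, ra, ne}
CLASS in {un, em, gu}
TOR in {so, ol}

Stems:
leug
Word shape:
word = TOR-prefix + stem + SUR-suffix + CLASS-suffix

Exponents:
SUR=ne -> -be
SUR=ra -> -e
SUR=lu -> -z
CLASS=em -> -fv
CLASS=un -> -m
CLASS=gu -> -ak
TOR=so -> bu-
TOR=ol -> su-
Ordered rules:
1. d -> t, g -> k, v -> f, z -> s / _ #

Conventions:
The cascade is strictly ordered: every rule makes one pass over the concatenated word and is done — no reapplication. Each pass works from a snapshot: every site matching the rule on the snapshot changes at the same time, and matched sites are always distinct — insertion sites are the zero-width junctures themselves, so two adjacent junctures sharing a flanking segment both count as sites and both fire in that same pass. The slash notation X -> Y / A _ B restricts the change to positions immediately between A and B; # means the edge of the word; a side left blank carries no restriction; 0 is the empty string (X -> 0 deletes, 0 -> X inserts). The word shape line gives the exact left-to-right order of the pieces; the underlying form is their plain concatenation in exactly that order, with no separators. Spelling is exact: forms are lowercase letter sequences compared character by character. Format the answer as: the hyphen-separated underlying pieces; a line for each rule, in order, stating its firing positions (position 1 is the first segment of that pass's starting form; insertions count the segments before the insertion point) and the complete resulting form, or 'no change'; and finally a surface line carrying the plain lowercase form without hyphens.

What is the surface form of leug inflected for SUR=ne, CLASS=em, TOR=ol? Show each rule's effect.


underlying: su-leug-be-fv
1. d -> t, g -> k, v -> f, z -> s / _ #: fires at position(s) 10: suleugbeff
surface: suleugbeff


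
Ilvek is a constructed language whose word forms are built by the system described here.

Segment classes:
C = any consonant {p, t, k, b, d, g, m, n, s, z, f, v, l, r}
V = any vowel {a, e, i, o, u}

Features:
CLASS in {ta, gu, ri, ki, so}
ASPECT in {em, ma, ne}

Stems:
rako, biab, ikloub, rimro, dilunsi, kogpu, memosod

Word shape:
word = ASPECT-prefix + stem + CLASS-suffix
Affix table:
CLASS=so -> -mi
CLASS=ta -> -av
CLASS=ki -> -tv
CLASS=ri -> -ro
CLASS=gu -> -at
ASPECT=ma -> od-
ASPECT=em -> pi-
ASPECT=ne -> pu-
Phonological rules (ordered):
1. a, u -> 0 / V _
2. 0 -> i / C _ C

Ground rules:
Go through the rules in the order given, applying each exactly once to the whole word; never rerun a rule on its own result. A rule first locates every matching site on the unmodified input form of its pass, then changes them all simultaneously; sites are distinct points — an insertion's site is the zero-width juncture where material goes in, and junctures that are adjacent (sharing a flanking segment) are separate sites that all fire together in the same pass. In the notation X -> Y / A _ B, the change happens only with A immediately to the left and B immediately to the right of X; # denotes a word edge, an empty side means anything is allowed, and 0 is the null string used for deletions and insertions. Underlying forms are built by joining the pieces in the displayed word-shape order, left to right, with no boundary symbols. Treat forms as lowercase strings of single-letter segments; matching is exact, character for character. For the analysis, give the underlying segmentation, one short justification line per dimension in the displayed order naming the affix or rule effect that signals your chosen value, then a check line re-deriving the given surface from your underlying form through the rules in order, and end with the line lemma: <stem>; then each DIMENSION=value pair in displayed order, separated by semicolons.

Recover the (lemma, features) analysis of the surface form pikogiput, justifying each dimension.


underlying: pi-kogpu-at
CLASS=gu - signalled by the affix -at
ASPECT=em - signalled by the affix pi-
check: pikogpuat -> pikogput -> pikogiput
lemma: kogpu; CLASS=gu; ASPECT=em


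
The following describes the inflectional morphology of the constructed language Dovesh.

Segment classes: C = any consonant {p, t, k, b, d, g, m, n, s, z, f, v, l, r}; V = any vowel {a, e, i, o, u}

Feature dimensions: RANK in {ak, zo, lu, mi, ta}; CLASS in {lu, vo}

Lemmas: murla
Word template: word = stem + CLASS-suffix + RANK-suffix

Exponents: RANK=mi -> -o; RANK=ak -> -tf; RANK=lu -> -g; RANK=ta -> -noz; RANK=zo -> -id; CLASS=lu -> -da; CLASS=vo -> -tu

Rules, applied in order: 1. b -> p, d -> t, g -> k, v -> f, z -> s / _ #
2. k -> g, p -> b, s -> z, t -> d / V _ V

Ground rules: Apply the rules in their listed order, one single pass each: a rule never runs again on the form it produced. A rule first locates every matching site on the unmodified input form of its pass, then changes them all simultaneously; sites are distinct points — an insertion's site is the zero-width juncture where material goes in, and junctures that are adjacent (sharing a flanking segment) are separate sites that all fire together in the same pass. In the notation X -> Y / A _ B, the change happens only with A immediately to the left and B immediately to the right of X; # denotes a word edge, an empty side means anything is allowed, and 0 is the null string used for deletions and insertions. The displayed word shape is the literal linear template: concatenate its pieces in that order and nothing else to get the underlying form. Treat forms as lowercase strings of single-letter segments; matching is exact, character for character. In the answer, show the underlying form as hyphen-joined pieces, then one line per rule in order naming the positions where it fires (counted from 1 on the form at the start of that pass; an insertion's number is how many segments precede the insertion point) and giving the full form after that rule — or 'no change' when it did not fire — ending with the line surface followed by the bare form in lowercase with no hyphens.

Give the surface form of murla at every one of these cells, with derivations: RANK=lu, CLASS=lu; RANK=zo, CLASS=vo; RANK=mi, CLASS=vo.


cell RANK=lu, CLASS=lu:
underlying: murla-da-g
1. b -> p, d -> t, g -> k, v -> f, z -> s / _ #: fires at position(s) 8: murladak
2. k -> g, p -> b, s -> z, t -> d / V _ V: no change
surface: murladak

cell RANK=zo, CLASS=vo:
underlying: murla-tu-id
1. b -> p, d -> t, g -> k, v -> f, z -> s / _ #: fires at position(s) 9: murlatuit
2. k -> g, p -> b, s -> z, t -> d / V _ V: fires at position(s) 6: murladuit
surface: murladuit

cell RANK=mi, CLASS=vo:
underlying: murla-tu-o
1. b -> p, d -> t, g -> k, v -> f, z -> s / _ #: no change
2. k -> g, p -> b, s -> z, t -> d / V _ V: fires at position(s) 6: murladuo
surface: murladuo


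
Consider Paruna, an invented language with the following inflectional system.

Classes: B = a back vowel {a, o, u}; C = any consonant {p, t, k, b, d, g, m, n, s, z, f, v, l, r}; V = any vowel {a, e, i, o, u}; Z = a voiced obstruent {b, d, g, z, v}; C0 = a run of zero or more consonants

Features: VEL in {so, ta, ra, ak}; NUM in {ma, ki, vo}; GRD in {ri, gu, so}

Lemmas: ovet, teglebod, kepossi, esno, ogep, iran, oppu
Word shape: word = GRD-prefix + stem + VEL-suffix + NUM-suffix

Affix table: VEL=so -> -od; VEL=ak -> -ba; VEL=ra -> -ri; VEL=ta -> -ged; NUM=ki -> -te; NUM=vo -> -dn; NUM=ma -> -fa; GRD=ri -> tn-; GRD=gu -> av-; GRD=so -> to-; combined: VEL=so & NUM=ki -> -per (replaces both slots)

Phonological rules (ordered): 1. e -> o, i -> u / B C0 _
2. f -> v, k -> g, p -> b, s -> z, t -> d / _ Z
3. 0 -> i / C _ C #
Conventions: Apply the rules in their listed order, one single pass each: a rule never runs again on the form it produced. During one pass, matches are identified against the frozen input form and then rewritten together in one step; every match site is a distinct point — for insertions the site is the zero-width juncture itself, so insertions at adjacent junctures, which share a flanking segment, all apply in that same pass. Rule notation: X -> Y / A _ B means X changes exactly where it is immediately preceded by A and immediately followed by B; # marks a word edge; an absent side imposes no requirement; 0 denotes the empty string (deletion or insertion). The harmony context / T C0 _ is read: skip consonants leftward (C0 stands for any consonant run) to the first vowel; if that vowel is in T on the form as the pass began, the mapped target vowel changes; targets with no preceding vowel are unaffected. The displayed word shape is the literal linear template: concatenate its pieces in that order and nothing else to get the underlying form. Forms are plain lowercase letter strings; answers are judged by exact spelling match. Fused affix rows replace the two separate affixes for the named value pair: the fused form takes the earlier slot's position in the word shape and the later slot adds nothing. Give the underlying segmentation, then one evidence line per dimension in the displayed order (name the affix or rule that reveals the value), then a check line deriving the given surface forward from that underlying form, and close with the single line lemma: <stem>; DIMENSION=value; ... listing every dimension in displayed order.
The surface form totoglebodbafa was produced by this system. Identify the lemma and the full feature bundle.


underlying: to-teglebod-ba-fa
VEL=ak - signalled by the affix -ba
NUM=ma - signalled by the affix -fa
GRD=so - signalled by the affix to-
check: toteglebodbafa -> totoglebodbafa -> totoglebodbafa -> totoglebodbafa
lemma: teglebod; VEL=ak; NUM=ma; GRD=so


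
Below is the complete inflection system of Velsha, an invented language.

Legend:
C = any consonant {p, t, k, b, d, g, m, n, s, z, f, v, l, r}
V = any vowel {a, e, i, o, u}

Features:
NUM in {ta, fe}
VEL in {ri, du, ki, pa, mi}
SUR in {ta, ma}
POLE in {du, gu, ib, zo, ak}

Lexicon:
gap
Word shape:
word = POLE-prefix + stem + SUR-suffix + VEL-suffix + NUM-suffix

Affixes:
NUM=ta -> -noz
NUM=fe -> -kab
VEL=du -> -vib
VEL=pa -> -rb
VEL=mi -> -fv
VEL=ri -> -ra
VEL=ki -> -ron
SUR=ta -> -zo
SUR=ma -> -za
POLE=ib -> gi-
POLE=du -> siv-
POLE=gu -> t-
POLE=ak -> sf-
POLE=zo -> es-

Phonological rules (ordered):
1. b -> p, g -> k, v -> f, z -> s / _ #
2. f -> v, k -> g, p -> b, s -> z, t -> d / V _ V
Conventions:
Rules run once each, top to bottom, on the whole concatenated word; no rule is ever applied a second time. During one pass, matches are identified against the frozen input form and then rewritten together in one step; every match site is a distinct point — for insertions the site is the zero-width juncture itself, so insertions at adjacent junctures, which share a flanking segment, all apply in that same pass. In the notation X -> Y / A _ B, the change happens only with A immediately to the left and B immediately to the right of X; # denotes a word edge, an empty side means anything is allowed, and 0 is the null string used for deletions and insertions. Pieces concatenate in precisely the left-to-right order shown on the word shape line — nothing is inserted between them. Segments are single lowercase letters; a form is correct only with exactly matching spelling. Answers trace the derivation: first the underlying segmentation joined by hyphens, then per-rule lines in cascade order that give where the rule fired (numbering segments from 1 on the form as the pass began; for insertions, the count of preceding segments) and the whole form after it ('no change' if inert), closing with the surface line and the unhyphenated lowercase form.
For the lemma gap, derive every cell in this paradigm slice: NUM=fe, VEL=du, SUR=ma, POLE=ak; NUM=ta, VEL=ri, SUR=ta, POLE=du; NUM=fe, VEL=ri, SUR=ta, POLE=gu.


cell NUM=fe, VEL=du, SUR=ma, POLE=ak:
underlying: sf-gap-za-vib-kab
1. b -> p, g -> k, v -> f, z -> s / _ #: fires at position(s) 13: sfgapzavibkap
2. f -> v, k -> g, p -> b, s -> z, t -> d / V _ V: no change
surface: sfgapzavibkap

cell NUM=ta, VEL=ri, SUR=ta, POLE=du:
underlying: siv-gap-zo-ra-noz
1. b -> p, g -> k, v -> f, z -> s / _ #: fires at position(s) 13: sivgapzoranos
2. f -> v, k -> g, p -> b, s -> z, t -> d / V _ V: no change
surface: sivgapzoranos

cell NUM=fe, VEL=ri, SUR=ta, POLE=gu:
underlying: t-gap-zo-ra-kab
1. b -> p, g -> k, v -> f, z -> s / _ #: fires at position(s) 11: tgapzorakap
2. f -> v, k -> g, p -> b, s -> z, t -> d / V _ V: fires at position(s) 9: tgapzoragap
surface: tgapzoragap


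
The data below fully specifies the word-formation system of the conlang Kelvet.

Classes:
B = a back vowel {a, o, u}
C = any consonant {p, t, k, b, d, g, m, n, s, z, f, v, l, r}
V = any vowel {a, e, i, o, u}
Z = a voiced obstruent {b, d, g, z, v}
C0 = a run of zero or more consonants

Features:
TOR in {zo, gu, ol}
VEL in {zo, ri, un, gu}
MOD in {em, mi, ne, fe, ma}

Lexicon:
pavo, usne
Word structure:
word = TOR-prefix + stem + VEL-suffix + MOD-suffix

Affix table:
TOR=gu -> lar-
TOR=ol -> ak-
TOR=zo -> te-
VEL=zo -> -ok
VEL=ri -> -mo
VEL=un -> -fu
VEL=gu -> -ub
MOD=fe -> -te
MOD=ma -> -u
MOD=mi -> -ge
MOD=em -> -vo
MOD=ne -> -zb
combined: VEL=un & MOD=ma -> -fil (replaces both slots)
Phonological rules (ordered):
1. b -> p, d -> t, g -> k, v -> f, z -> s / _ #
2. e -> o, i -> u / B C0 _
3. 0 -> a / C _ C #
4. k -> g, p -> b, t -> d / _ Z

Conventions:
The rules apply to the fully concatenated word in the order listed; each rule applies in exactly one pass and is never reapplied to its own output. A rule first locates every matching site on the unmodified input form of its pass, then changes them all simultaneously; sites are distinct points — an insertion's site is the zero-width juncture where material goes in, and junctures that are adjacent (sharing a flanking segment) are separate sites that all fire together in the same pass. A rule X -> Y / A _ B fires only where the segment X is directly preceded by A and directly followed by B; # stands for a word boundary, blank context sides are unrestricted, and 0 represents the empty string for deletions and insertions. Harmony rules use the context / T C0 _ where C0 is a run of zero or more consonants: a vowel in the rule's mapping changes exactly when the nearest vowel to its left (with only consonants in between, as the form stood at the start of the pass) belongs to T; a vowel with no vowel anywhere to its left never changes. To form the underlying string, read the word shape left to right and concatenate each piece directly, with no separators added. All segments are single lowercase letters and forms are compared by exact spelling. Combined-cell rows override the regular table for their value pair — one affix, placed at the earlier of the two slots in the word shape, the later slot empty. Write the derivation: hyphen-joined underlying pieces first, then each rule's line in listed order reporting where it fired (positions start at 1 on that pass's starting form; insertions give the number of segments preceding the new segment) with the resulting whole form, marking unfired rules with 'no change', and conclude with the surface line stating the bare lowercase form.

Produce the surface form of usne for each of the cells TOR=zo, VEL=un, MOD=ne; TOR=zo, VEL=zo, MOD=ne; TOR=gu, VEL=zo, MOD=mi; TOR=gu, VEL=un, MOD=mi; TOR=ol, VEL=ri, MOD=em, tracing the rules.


cell TOR=zo, VEL=un, MOD=ne:
underlying: te-usne-fu-zb
1. b -> p, d -> t, g -> k, v -> f, z -> s / _ #: fires at position(s) 10: teusnefuzp
2. e -> o, i -> u / B C0 _: fires at position(s) 6: teusnofuzp
3. 0 -> a / C _ C #: inserts after position(s) 9: teusnofuzap
4. k -> g, p -> b, t -> d / _ Z: no change
surface: teusnofuzap

cell TOR=zo, VEL=zo, MOD=ne:
underlying: te-usne-ok-zb
1. b -> p, d -> t, g -> k, v -> f, z -> s / _ #: fires at position(s) 10: teusneokzp
2. e -> o, i -> u / B C0 _: fires at position(s) 6: teusnookzp
3. 0 -> a / C _ C #: inserts after position(s) 9: teusnookzap
4. k -> g, p -> b, t -> d / _ Z: fires at position(s) 8: teusnoogzap
surface: teusnoogzap

cell TOR=gu, VEL=zo, MOD=mi:
underlying: lar-usne-ok-ge
1. b -> p, d -> t, g -> k, v -> f, z -> s / _ #: no change
2. e -> o, i -> u / B C0 _: fires at position(s) 7, 11: larusnookgo
3. 0 -> a / C _ C #: no change
4. k -> g, p -> b, t -> d / _ Z: fires at position(s) 9: larusnooggo
surface: larusnooggo

cell TOR=gu, VEL=un, MOD=mi:
underlying: lar-usne-fu-ge
1. b -> p, d -> t, g -> k, v -> f, z -> s / _ #: no change
2. e -> o, i -> u / B C0 _: fires at position(s) 7, 11: larusnofugo
3. 0 -> a / C _ C #: no change
4. k -> g, p -> b, t -> d / _ Z: no change
surface: larusnofugo

cell TOR=ol, VEL=ri, MOD=em:
underlying: ak-usne-mo-vo
1. b -> p, d -> t, g -> k, v -> f, z -> s / _ #: no change
2. e -> o, i -> u / B C0 _: fires at position(s) 6: akusnomovo
3. 0 -> a / C _ C #: no change
4. k -> g, p -> b, t -> d / _ Z: no change
surface: akusnomovo


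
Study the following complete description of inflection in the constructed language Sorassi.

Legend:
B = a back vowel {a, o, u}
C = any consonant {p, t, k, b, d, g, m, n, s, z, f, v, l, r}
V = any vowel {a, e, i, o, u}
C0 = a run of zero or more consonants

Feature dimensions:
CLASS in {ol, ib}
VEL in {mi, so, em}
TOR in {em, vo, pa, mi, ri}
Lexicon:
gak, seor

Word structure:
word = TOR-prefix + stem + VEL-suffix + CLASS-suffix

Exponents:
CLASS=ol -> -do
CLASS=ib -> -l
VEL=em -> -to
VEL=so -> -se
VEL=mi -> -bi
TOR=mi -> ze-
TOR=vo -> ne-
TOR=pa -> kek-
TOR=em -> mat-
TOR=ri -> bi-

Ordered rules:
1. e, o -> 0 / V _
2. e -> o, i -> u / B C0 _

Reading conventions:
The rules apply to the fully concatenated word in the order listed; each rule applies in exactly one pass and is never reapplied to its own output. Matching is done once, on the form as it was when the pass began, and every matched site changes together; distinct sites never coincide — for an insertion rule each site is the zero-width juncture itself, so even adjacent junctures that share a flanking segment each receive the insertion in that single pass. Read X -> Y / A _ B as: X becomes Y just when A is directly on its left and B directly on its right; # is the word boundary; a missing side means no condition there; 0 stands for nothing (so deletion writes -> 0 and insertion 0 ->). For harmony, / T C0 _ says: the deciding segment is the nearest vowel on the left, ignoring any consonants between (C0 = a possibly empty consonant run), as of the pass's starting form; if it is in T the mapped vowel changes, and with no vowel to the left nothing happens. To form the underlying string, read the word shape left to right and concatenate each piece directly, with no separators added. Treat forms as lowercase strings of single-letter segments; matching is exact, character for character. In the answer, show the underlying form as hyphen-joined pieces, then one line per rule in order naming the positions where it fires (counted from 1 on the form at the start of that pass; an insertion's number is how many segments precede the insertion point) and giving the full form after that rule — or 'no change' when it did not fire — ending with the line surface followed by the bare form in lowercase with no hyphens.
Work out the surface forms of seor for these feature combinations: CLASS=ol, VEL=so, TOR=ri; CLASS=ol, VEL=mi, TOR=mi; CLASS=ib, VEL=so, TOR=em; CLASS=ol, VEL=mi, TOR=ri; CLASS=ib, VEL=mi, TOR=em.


cell CLASS=ol, VEL=so, TOR=ri:
underlying: bi-seor-se-do
1. e, o -> 0 / V _: fires at position(s) 5: bisersedo
2. e -> o, i -> u / B C0 _: no change
surface: bisersedo

cell CLASS=ol, VEL=mi, TOR=mi:
underlying: ze-seor-bi-do
1. e, o -> 0 / V _: fires at position(s) 5: zeserbido
2. e -> o, i -> u / B C0 _: no change
surface: zeserbido

cell CLASS=ib, VEL=so, TOR=em:
underlying: mat-seor-se-l
1. e, o -> 0 / V _: fires at position(s) 6: matsersel
2. e -> o, i -> u / B C0 _: fires at position(s) 5: matsorsel
surface: matsorsel

cell CLASS=ol, VEL=mi, TOR=ri:
underlying: bi-seor-bi-do
1. e, o -> 0 / V _: fires at position(s) 5: biserbido
2. e -> o, i -> u / B C0 _: no change
surface: biserbido

cell CLASS=ib, VEL=mi, TOR=em:
underlying: mat-seor-bi-l
1. e, o -> 0 / V _: fires at position(s) 6: matserbil
2. e -> o, i -> u / B C0 _: fires at position(s) 5: matsorbil
surface: matsorbil
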